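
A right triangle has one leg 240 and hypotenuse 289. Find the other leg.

a² = c² - b² = 83521 - 57600 = 25921
a = 161

161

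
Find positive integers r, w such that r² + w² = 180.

Search for r with 180 - r² a perfect square.
r = 6: 180 - 6² = 180 - 36 = 144 = 12² ✓
So r = 6, w = 12.

r = 6, w = 12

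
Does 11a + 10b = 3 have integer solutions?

Step 1: Compute gcd(11, 10).
gcd(11, 10) = 1

Step 2: Check divisibility.
Does 1 divide 3? 3 = 1 x 3, so yes.

By the theorem on linear Diophantine equations, 11a + 10b = 3 has integer solutions if and only if gcd(11, 10) divides 3. Since 1 | 3, solutions exist.

Yes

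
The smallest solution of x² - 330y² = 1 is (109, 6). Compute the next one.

Solutions to x² - Dy² = 1 are generated by powers of (x₀ + y₀√D).
The next solution satisfies x₁ + y₁√330 = (x₀ + y₀√330)², giving:
x₁ = x₀² + 330y₀² = 109² + 330·6² = 11881 + 11880 = 23761
y₁ = 2x₀y₀ = 2·109·6 = 1308

Verify: 23761² - 330·1308² = 564585121 - 564585120 = 1 ✓

x = 23761, y = 1308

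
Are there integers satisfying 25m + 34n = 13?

Step 1: Compute gcd(25, 34).
gcd(25, 34) = 1

Step 2: Check divisibility.
Does 1 divide 13? 13 = 1 x 13, so yes.

By the theorem on linear Diophantine equations, 25m + 34n = 13 has integer solutions if and only if gcd(25, 34) divides 13. Since 1 | 13, solutions exist.

Yes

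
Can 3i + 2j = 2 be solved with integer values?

Step 1: Compute gcd(3, 2).
gcd(3, 2) = 1

Step 2: Check divisibility.
Does 1 divide 2? 2 = 1 x 2, so yes.

By the theorem on linear Diophantine equations, 3i + 2j = 2 has integer solutions if and only if gcd(3, 2) divides 2. Since 1 | 2, solutions exist.

Yes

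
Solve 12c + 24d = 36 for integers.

Step 1: Check solvability.
gcd(12, 24) = 12
Since 12 divides 36, solutions exist.

Step 2: Apply extended Euclidean algorithm to find gcd.
We find integers such that 12*x0 + 24*y0 = 12

Step 3: Scale the particular solution.
Multiply by 36/12 = 3:
c = 3, d = 0

Step 4: Verify.
12*(3) + 24*(0) = 36 = 36 ✓

c = 3, d = 0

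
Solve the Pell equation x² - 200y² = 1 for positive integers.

We seek the smallest positive integers (x, y) with x² - 200y² = 1, i.e., x² = 200y² + 1.
Try successive y values:
y = 1: x² = 200·1² + 1 = 201, not a perfect square
y = 2: x² = 200·2² + 1 = 801, not a perfect square
y = 3: x² = 200·3² + 1 = 1801, not a perfect square
... continuing the search (or via continued fractions) ...
y = 7: x² = 200·7² + 1 = 9801, x = 99 ✓

Verify: 99² - 200·7² = 9801 - 9800 = 1 ✓

x = 99, y = 7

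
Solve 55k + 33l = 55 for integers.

Step 1: Check solvability.
gcd(55, 33) = 11
Since 11 divides 55, solutions exist.

Step 2: Apply extended Euclidean algorithm to find gcd.
We find integers such that 55*x0 + 33*y0 = 11

Step 3: Scale the particular solution.
Multiply by 55/11 = 5:
k = -5, l = 10

Step 4: Verify.
55*(-5) + 33*(10) = 55 = 55 ✓

k = -5, l = 10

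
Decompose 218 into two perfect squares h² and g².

We need to find integers h, g > 0 such that h² + g² = 218.
Trying h = 7: g² = 218 - 7² = 218 - 49 = 169
g = 13
Check: 7² + 13² = 49 + 169 = 218 ✓

218 = 7² + 13²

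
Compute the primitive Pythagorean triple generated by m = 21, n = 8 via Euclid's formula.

a = m² - n² = 21² - 8² = 441 - 64 = 377
b = 2mn = 2·21·8 = 336
c = m² + n² = 441 + 64 = 505
Verify: 377² + 336² = 142129 + 112896 = 255025 = 505² ✓

(377, 336, 505)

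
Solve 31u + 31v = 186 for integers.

Step 1: Check solvability.
gcd(31, 31) = 31
Since 31 divides 186, solutions exist.

Step 2: Apply extended Euclidean algorithm to find gcd.
We find integers such that 31*x0 + 31*y0 = 31

Step 3: Scale the particular solution.
Multiply by 186/31 = 6:
u = 0, v = 6

Step 4: Verify.
31*(0) + 31*(6) = 186 = 186 ✓

u = 0, v = 6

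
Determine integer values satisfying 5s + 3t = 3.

Step 1: Check solvability.
gcd(5, 3) = 1
Since 1 divides 3, solutions exist.

Step 2: Apply extended Euclidean algorithm to find gcd.
We find integers such that 5*x0 + 3*y0 = 1

Step 3: Scale the particular solution.
Multiply by 3/1 = 3:
s = -3, t = 6

Step 4: Verify.
5*(-3) + 3*(6) = 3 = 3 ✓

s = -3, t = 6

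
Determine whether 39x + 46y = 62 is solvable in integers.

Step 1: Compute gcd(39, 46).
gcd(39, 46) = 1

Step 2: Check divisibility.
Does 1 divide 62? 62 = 1 x 62, so yes.

By the theorem on linear Diophantine equations, 39x + 46y = 62 has integer solutions if and only if gcd(39, 46) divides 62. Since 1 | 62, solutions exist.

Yes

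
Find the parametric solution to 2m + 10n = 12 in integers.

Step 1: Compute gcd(2, 10) = 2.
Since 2 divides 12, solutions exist.

Step 2: Find a particular solution using extended Euclidean algorithm.
We get m₀ = 6, n₀ = 0.
Check: 2*6 + 10*0 = 12 = 12 ✓

Step 3: Write the general solution.
m = 6 + (10/2)t = 6 + 5t
n = 0 - (2/2)t = 0 - 1t
for any integer t.

m = 6 + 5t, n = 0 - 1t for integer t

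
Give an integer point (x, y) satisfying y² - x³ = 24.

Try small integer x values and check whether x³ + 24 is a perfect square.
x = 10: x³ + 24 = 10³ + 24 = 1000 + 24 = 1024
Is 1024 a perfect square? 32² = 1024 ✓
So (x, y) = (10, -32) is a solution.

x = 10, y = -32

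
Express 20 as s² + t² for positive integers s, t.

We need to find integers s, t > 0 such that s² + t² = 20.
Trying s = 2: t² = 20 - 2² = 20 - 4 = 16
t = 4
Check: 2² + 4² = 4 + 16 = 20 ✓

20 = 2² + 4²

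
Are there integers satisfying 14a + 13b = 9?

Step 1: Compute gcd(14, 13).
gcd(14, 13) = 1

Step 2: Check divisibility.
Does 1 divide 9? 9 = 1 x 9, so yes.

By the theorem on linear Diophantine equations, 14a + 13b = 9 has integer solutions if and only if gcd(14, 13) divides 9. Since 1 | 9, solutions exist.

Yes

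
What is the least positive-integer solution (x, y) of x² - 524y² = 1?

We seek the smallest positive integers (x, y) with x² - 524y² = 1, i.e., x² = 524y² + 1.
Try successive y values:
y = 1: x² = 524·1² + 1 = 525, not a perfect square
y = 2: x² = 524·2² + 1 = 2097, not a perfect square
y = 3: x² = 524·3² + 1 = 4717, not a perfect square
... continuing the search (or via continued fractions) ...
y = 9835470: x² = 524·9835470² + 1 = 50689910343351601, x = 225144199 ✓

Verify: 225144199² - 524·9835470² = 50689910343351601 - 50689910343351600 = 1 ✓

x = 225144199, y = 9835470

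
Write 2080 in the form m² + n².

We need to find integers m, n > 0 such that m² + n² = 2080.
Trying m = 12: n² = 2080 - 12² = 2080 - 144 = 1936
n = 44
Check: 12² + 44² = 144 + 1936 = 2080 ✓

2080 = 12² + 44²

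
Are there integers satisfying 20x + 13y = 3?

Step 1: Compute gcd(20, 13).
gcd(20, 13) = 1

Step 2: Check divisibility.
Does 1 divide 3? 3 = 1 x 3, so yes.

By the theorem on linear Diophantine equations, 20x + 13y = 3 has integer solutions if and only if gcd(20, 13) divides 3. Since 1 | 3, solutions exist.

Yes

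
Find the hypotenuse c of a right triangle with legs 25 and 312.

c² = a² + b² = 25² + 312² = 625 + 97344 = 97969
c = 313

313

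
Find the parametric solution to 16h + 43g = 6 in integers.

Step 1: Compute gcd(16, 43) = 1.
Since 1 divides 6, solutions exist.

Step 2: Find a particular solution using extended Euclidean algorithm.
We get h₀ = -48, g₀ = 18.
Check: 16*-48 + 43*18 = 6 = 6 ✓

Step 3: Write the general solution.
h = -48 + (43/1)t = -48 + 43t
g = 18 - (16/1)t = 18 - 16t
for any integer t.

h = -48 + 43t, g = 18 - 16t for integer t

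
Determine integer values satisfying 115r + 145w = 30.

Step 1: Check solvability.
gcd(115, 145) = 5
Since 5 divides 30, solutions exist.

Step 2: Apply extended Euclidean algorithm to find gcd.
We find integers such that 115*x0 + 145*y0 = 5

Step 3: Scale the particular solution.
Multiply by 30/5 = 6:
r = -30, w = 24

Step 4: Verify.
115*(-30) + 145*(24) = 30 = 30 ✓

r = -30, w = 24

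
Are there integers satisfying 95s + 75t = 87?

Step 1: Compute gcd(95, 75).
gcd(95, 75) = 5

Step 2: Check divisibility.
Does 5 divide 87? 87 = 5 x 17 + 2, so no.

By the theorem on linear Diophantine equations, 95s + 75t = 87 has integer solutions if and only if gcd(95, 75) divides 87. Since 5 does not divide 87, no solutions exist.

No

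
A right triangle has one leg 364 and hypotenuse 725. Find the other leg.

a² = c² - b² = 525625 - 132496 = 393129
a = 627

627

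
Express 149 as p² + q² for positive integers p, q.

We need to find integers p, q > 0 such that p² + q² = 149.
Trying p = 7: q² = 149 - 7² = 149 - 49 = 100
q = 10
Check: 7² + 10² = 49 + 100 = 149 ✓

149 = 7² + 10²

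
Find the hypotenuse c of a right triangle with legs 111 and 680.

c² = a² + b² = 111² + 680² = 12321 + 462400 = 474721
c = 689

689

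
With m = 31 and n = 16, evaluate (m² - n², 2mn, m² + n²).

a = m² - n² = 961 - 256 = 705
b = 2mn = 2·31·16 = 992
c = m² + n² = 961 + 256 = 1217
Verify: 705² + 992² = 497025 + 984064 = 1481089 = 1217² ✓

(705, 992, 1217)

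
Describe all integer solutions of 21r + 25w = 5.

Step 1: Compute gcd(21, 25) = 1.
Since 1 divides 5, solutions exist.

Step 2: Find a particular solution using extended Euclidean algorithm.
We get r₀ = 30, w₀ = -25.
Check: 21*30 + 25*-25 = 5 = 5 ✓

Step 3: Write the general solution.
r = 30 + (25/1)t = 30 + 25t
w = -25 - (21/1)t = -25 - 21t
for any integer t.

r = 30 + 25t, w = -25 - 21t for integer t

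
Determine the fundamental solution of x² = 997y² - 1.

We need x² = 997y² - 1. Try successive y:
y = 1: x² = 997·1² - 1 = 996, not a perfect square
y = 2: x² = 997·2² - 1 = 3987, not a perfect square
y = 3: x² = 997·3² - 1 = 8972, not a perfect square
...
y = 2689: x² = 997·2689² - 1 = 7209028836 = 84906² ✓
Check: 84906² - 997·2689² = 7209028836 - 7209028837 = -1 ✓

x = 84906, y = 2689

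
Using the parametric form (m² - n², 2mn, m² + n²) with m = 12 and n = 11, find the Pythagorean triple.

a = m² - n² = 12² - 11² = 144 - 121 = 23
b = 2mn = 2·12·11 = 264
c = m² + n² = 144 + 121 = 265
Verify: 23² + 264² = 529 + 69696 = 70225 = 265² ✓

(23, 264, 265)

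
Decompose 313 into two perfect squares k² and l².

We need to find integers k, l > 0 such that k² + l² = 313.
Trying k = 12: l² = 313 - 12² = 313 - 144 = 169
l = 13
Check: 12² + 13² = 144 + 169 = 313 ✓

313 = 12² + 13²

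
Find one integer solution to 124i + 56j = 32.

Step 1: Check solvability.
gcd(124, 56) = 4
Since 4 divides 32, solutions exist.

Step 2: Apply extended Euclidean algorithm to find gcd.
We find integers such that 124*x0 + 56*y0 = 4

Step 3: Scale the particular solution.
Multiply by 32/4 = 8:
i = 40, j = -88

Step 4: Verify.
124*(40) + 56*(-88) = 32 = 32 ✓

i = 40, j = -88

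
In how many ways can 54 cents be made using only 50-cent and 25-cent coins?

We need non-negative integers (x, y) with 50x + 25y = 54.
For each x from 0 to 1, check if (54 - 50x) is a non-negative multiple of 25.
Solutions (x, y): none
Count: 0

0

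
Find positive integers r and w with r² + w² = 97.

We need to find integers r, w > 0 such that r² + w² = 97.
Trying r = 4: w² = 97 - 4² = 97 - 16 = 81
w = 9
Check: 4² + 9² = 16 + 81 = 97 ✓

97 = 4² + 9²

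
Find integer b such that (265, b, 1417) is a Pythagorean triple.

b² = c² - a² = 1417² - 265² = 2007889 - 70225 = 1937664
b = sqrt(1937664) = 1392

1392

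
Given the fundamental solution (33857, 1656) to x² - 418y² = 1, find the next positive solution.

Solutions to x² - Dy² = 1 are generated by powers of (x₀ + y₀√D).
The next solution satisfies x₁ + y₁√418 = (x₀ + y₀√418)², giving:
x₁ = x₀² + 418y₀² = 33857² + 418·1656² = 1146296449 + 1146296448 = 2292592897
y₁ = 2x₀y₀ = 2·33857·1656 = 112134384

Verify: 2292592897² - 418·112134384² = 5255982191374852609 - 5255982191374852608 = 1 ✓

x = 2292592897, y = 112134384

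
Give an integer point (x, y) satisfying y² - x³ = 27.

Try small integer x values and check whether x³ + 27 is a perfect square.
x = -3: x³ + 27 = -3³ + 27 = -27 + 27 = 0
Is 0 a perfect square? 0² = 0 ✓
So (x, y) = (-3, 0) is a solution.

x = -3, y = 0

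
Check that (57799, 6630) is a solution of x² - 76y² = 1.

Compute x² = 57799² = 3340724401
Compute 76y² = 76·6630² = 76·43956900 = 3340724400
x² - 76y² = 3340724401 - 3340724400 = 1
Since this equals 1, (57799, 6630) is a solution.

Yes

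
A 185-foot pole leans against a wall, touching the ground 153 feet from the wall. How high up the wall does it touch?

The ladder, wall, and ground form a right triangle with hypotenuse 185 and one leg 153.
By the Pythagorean theorem: h² = 185² - 153² = 34225 - 23409 = 10816
h = √10816 = 104 feet

104 feet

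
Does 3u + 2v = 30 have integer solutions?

Step 1: Compute gcd(3, 2).
gcd(3, 2) = 1

Step 2: Check divisibility.
Does 1 divide 30? 30 = 1 x 30, so yes.

By the theorem on linear Diophantine equations, 3u + 2v = 30 has integer solutions if and only if gcd(3, 2) divides 30. Since 1 | 30, solutions exist.

Yes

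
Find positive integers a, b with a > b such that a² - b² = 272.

Factor: a² - b² = (a+b)(a-b) = 272.
We need two factors of 272 with the same parity.
Use a+b = 136 and a-b = 2 (product 136·2 = 272).
Adding: 2a = 138, so a = 69.
Subtracting: 2b = 134, so b = 67.
Check: 69² - 67² = 4761 - 4489 = 272 ✓

a = 69, b = 67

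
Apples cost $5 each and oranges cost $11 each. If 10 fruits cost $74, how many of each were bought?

Let a = apples, o = oranges.
a + o = 10
5a + 11o = 74
Substitute o = 10 - a:
5a + 11(10 - a) = 74
(5 - 11)a = 74 - 110
-6a = -36
a = 6, o = 10 - 6 = 4

Apples: 6, Oranges: 4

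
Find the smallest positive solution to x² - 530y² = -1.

We need x² = 530y² - 1. Try successive y:
y = 1: x² = 530·1² - 1 = 529 = 23² ✓
Check: 23² - 530·1² = 529 - 530 = -1 ✓

x = 23, y = 1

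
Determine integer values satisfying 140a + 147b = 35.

Step 1: Check solvability.
gcd(140, 147) = 7
Since 7 divides 35, solutions exist.

Step 2: Apply extended Euclidean algorithm to find gcd.
We find integers such that 140*x0 + 147*y0 = 7

Step 3: Scale the particular solution.
Multiply by 35/7 = 5:
a = -5, b = 5

Step 4: Verify.
140*(-5) + 147*(5) = 35 = 35 ✓

a = -5, b = 5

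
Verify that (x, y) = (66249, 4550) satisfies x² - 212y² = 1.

Compute x² = 66249² = 4388930001
Compute 212y² = 212·4550² = 212·20702500 = 4388930000
x² - 212y² = 4388930001 - 4388930000 = 1
Since this equals 1, (66249, 4550) is a solution.

Yes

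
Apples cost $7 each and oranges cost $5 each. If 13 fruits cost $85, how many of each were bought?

Let a = apples, o = oranges.
a + o = 13
7a + 5o = 85
Substitute o = 13 - a:
7a + 5(13 - a) = 85
(7 - 5)a = 85 - 65
2a = 20
a = 10, o = 13 - 10 = 3

Apples: 10, Oranges: 3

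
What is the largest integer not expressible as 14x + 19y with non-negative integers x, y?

For two coprime denominations a and b, the Frobenius number (largest value not representable as a non-negative combination) is ab - a - b.
Here gcd(14, 19) = 1, so they are coprime.
F(14, 19) = 14·19 - 14 - 19 = 266 - 33 = 233

233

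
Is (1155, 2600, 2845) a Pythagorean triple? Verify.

Compute a² + b² = 1155² + 2600² = 1334025 + 6760000 = 8094025
Compute c² = 2845² = 8094025
Since 8094025 = 8094025, confirmed.

Yes, it is a Pythagorean triple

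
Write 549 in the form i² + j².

We need to find integers i, j > 0 such that i² + j² = 549.
Trying i = 15: j² = 549 - 15² = 549 - 225 = 324
j = 18
Check: 15² + 18² = 225 + 324 = 549 ✓

549 = 15² + 18²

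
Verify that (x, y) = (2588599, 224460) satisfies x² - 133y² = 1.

Compute x² = 2588599² = 6700844782801
Compute 133y² = 133·224460² = 133·50382291600 = 6700844782800
x² - 133y² = 6700844782801 - 6700844782800 = 1
Since this equals 1, (2588599, 224460) is a solution.

Yes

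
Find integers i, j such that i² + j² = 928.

We need to find integers i, j > 0 such that i² + j² = 928.
Trying i = 12: j² = 928 - 12² = 928 - 144 = 784
j = 28
Check: 12² + 28² = 144 + 784 = 928 ✓

928 = 12² + 28²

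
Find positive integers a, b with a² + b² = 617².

We need a² + b² = 617² = 380689.
Trying: 105² + 608² = 11025 + 369664 = 380689 ✓

(105, 608, 617)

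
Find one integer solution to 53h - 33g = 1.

Step 1: Check solvability.
gcd(53, 33) = 1
Since 1 divides 1, solutions exist.

Step 2: Apply extended Euclidean algorithm to find gcd.
We find integers such that 53*x0 + 33*y0 = 1

Step 3: Scale the particular solution.
Multiply by 1/1 = 1:
h = 5, g = 8

Step 4: Verify.
53*(5) - 33*(8) = 1 = 1 ✓

h = 5, g = 8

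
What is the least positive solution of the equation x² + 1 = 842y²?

We need x² = 842y² - 1. Try successive y:
y = 1: x² = 842·1² - 1 = 841 = 29² ✓
Check: 29² - 842·1² = 841 - 842 = -1 ✓

x = 29, y = 1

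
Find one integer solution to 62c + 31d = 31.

Step 1: Check solvability.
gcd(62, 31) = 31
Since 31 divides 31, solutions exist.

Step 2: Apply extended Euclidean algorithm to find gcd.
We find integers such that 62*x0 + 31*y0 = 31

Step 3: Scale the particular solution.
Multiply by 31/31 = 1:
c = 0, d = 1

Step 4: Verify.
62*(0) + 31*(1) = 31 = 31 ✓

c = 0, d = 1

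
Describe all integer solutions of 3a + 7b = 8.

Step 1: Compute gcd(3, 7) = 1.
Since 1 divides 8, solutions exist.

Step 2: Find a particular solution using extended Euclidean algorithm.
We get a₀ = -16, b₀ = 8.
Check: 3*-16 + 7*8 = 8 = 8 ✓

Step 3: Write the general solution.
a = -16 + (7/1)t = -16 + 7t
b = 8 - (3/1)t = 8 - 3t
for any integer t.

a = -16 + 7t, b = 8 - 3t for integer t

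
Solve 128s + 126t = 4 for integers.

Step 1: Check solvability.
gcd(128, 126) = 2
Since 2 divides 4, solutions exist.

Step 2: Apply extended Euclidean algorithm to find gcd.
We find integers such that 128*x0 + 126*y0 = 2

Step 3: Scale the particular solution.
Multiply by 4/2 = 2:
s = 2, t = -2

Step 4: Verify.
128*(2) + 126*(-2) = 4 = 4 ✓

s = 2, t = -2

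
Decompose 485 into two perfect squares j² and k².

We need to find integers j, k > 0 such that j² + k² = 485.
Trying j = 1: k² = 485 - 1² = 485 - 1 = 484
k = 22
Check: 1² + 22² = 1 + 484 = 485 ✓

485 = 1² + 22²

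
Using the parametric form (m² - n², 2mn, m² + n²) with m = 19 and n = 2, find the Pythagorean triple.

a = m² - n² = 19² - 2² = 361 - 4 = 357
b = 2mn = 2·19·2 = 76
c = m² + n² = 361 + 4 = 365
Verify: 357² + 76² = 127449 + 5776 = 133225 = 365² ✓

(357, 76, 365)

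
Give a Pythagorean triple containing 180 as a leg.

We need the other leg and hypotenuse such that 180² + x² = c².
Take x = 299, c = 349: 180² + 299² = 32400 + 89401 = 121801 = 349² ✓
Triple: (299, 180, 349)

(299, 180, 349)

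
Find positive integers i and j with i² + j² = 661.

We need to find integers i, j > 0 such that i² + j² = 661.
Trying i = 6: j² = 661 - 6² = 661 - 36 = 625
j = 25
Check: 6² + 25² = 36 + 625 = 661 ✓

661 = 6² + 25²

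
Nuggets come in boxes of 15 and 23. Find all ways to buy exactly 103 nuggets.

We need non-negative integers (x, y) with 15x + 23y = 103.
For each x in 0..6, check if 103 - 15x is a non-negative multiple of 23.
No x yields an integer y ≥ 0.

No solution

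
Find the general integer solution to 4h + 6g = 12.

Step 1: Compute gcd(4, 6) = 2.
Since 2 divides 12, solutions exist.

Step 2: Find a particular solution using extended Euclidean algorithm.
We get h₀ = -6, g₀ = 6.
Check: 4*-6 + 6*6 = 12 = 12 ✓

Step 3: Write the general solution.
h = -6 + (6/2)t = -6 + 3t
g = 6 - (4/2)t = 6 - 2t
for any integer t.

h = -6 + 3t, g = 6 - 2t for integer t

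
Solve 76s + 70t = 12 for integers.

Step 1: Check solvability.
gcd(76, 70) = 2
Since 2 divides 12, solutions exist.

Step 2: Apply extended Euclidean algorithm to find gcd.
We find integers such that 76*x0 + 70*y0 = 2

Step 3: Scale the particular solution.
Multiply by 12/2 = 6:
s = 72, t = -78

Step 4: Verify.
76*(72) + 70*(-78) = 12 = 12 ✓

s = 72, t = -78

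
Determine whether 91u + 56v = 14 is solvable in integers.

Step 1: Compute gcd(91, 56).
gcd(91, 56) = 7

Step 2: Check divisibility.
Does 7 divide 14? 14 = 7 x 2, so yes.

By the theorem on linear Diophantine equations, 91u + 56v = 14 has integer solutions if and only if gcd(91, 56) divides 14. Since 7 | 14, solutions exist.

Yes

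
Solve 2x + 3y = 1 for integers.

Step 1: Check solvability.
gcd(2, 3) = 1
Since 1 divides 1, solutions exist.

Step 2: Apply extended Euclidean algorithm to find gcd.
We find integers such that 2*x0 + 3*y0 = 1

Step 3: Scale the particular solution.
Multiply by 1/1 = 1:
x = -1, y = 1

Step 4: Verify.
2*(-1) + 3*(1) = 1 = 1 ✓

x = -1, y = 1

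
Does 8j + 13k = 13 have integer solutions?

Step 1: Compute gcd(8, 13).
gcd(8, 13) = 1

Step 2: Check divisibility.
Does 1 divide 13? 13 = 1 x 13, so yes.

By the theorem on linear Diophantine equations, 8j + 13k = 13 has integer solutions if and only if gcd(8, 13) divides 13. Since 1 | 13, solutions exist.

Yes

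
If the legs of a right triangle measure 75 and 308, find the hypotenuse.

c² = a² + b² = 75² + 308² = 5625 + 94864 = 100489
c = 317

317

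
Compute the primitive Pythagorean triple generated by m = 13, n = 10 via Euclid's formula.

a = m² - n² = 169 - 100 = 69
b = 2mn = 2·13·10 = 260
c = m² + n² = 169 + 100 = 269
Verify: 69² + 260² = 4761 + 67600 = 72361 = 269² ✓

(69, 260, 269)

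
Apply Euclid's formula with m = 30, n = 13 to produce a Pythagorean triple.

a = m² - n² = 30² - 13² = 900 - 169 = 731
b = 2mn = 2·30·13 = 780
c = m² + n² = 900 + 169 = 1069
Verify: 731² + 780² = 534361 + 608400 = 1142761 = 1069² ✓

(731, 780, 1069)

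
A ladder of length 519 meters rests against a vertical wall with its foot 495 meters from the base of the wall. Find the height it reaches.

The ladder, wall, and ground form a right triangle with hypotenuse 519 and one leg 495.
By the Pythagorean theorem: h² = 519² - 495² = 269361 - 245025 = 24336
h = √24336 = 156 meters

156 meters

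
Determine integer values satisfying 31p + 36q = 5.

Step 1: Check solvability.
gcd(31, 36) = 1
Since 1 divides 5, solutions exist.

Step 2: Apply extended Euclidean algorithm to find gcd.
We find integers such that 31*x0 + 36*y0 = 1

Step 3: Scale the particular solution.
Multiply by 5/1 = 5:
p = 35, q = -30

Step 4: Verify.
31*(35) + 36*(-30) = 5 = 5 ✓

p = 35, q = -30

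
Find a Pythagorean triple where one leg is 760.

We need the other leg and hypotenuse such that 760² + x² = c².
Take x = 39, c = 761: 760² + 39² = 577600 + 1521 = 579121 = 761² ✓
Triple: (39, 760, 761)

(39, 760, 761)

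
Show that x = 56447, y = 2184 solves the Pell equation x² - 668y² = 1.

Compute x² = 56447² = 3186263809
Compute 668y² = 668·2184² = 668·4769856 = 3186263808
x² - 668y² = 3186263809 - 3186263808 = 1
Since this equals 1, (56447, 2184) is a solution.

Yes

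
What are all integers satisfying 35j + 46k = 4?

Step 1: Compute gcd(35, 46) = 1.
Since 1 divides 4, solutions exist.

Step 2: Find a particular solution using extended Euclidean algorithm.
We get j₀ = -84, k₀ = 64.
Check: 35*-84 + 46*64 = 4 = 4 ✓

Step 3: Write the general solution.
j = -84 + (46/1)t = -84 + 46t
k = 64 - (35/1)t = 64 - 35t
for any integer t.

j = -84 + 46t, k = 64 - 35t for integer t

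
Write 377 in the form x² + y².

We need to find integers x, y > 0 such that x² + y² = 377.
Trying x = 4: y² = 377 - 4² = 377 - 16 = 361
y = 19
Check: 4² + 19² = 16 + 361 = 377 ✓

377 = 4² + 19²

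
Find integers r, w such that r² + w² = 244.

We need to find integers r, w > 0 such that r² + w² = 244.
Trying r = 10: w² = 244 - 10² = 244 - 100 = 144
w = 12
Check: 10² + 12² = 100 + 144 = 244 ✓

244 = 10² + 12²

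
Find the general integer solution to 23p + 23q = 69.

Step 1: Compute gcd(23, 23) = 23.
Since 23 divides 69, solutions exist.

Step 2: Find a particular solution using extended Euclidean algorithm.
We get p₀ = 0, q₀ = 3.
Check: 23*0 + 23*3 = 69 = 69 ✓

Step 3: Write the general solution.
p = 0 + (23/23)t = 0 + 1t
q = 3 - (23/23)t = 3 - 1t
for any integer t.

p = 0 + 1t, q = 3 - 1t for integer t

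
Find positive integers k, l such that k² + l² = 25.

Search for k with 25 - k² a perfect square.
k = 3: 25 - 3² = 25 - 9 = 16 = 4² ✓
So k = 3, l = 4.

k = 3, l = 4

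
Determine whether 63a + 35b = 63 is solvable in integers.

Step 1: Compute gcd(63, 35).
gcd(63, 35) = 7

Step 2: Check divisibility.
Does 7 divide 63? 63 = 7 x 9, so yes.

By the theorem on linear Diophantine equations, 63a + 35b = 63 has integer solutions if and only if gcd(63, 35) divides 63. Since 7 | 63, solutions exist.

Yes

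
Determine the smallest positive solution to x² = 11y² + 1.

We seek the smallest positive integers (x, y) with x² - 11y² = 1, i.e., x² = 11y² + 1.
Try successive y values:
y = 1: x² = 11·1² + 1 = 12, not a perfect square
y = 2: x² = 11·2² + 1 = 45, not a perfect square
y = 3: x² = 11·3² + 1 = 100, x = 10 ✓

Verify: 10² - 11·3² = 100 - 99 = 1 ✓

x = 10, y = 3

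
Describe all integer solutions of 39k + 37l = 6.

Step 1: Compute gcd(39, 37) = 1.
Since 1 divides 6, solutions exist.

Step 2: Find a particular solution using extended Euclidean algorithm.
We get k₀ = -108, l₀ = 114.
Check: 39*-108 + 37*114 = 6 = 6 ✓

Step 3: Write the general solution.
k = -108 + (37/1)t = -108 + 37t
l = 114 - (39/1)t = 114 - 39t
for any integer t.

k = -108 + 37t, l = 114 - 39t for integer t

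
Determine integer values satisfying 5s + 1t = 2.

Step 1: Check solvability.
gcd(5, 1) = 1
Since 1 divides 2, solutions exist.

Step 2: Apply extended Euclidean algorithm to find gcd.
We find integers such that 5*x0 + 1*y0 = 1

Step 3: Scale the particular solution.
Multiply by 2/1 = 2:
s = 0, t = 2

Step 4: Verify.
5*(0) + 1*(2) = 2 = 2 ✓

s = 0, t = 2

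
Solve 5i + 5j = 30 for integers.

Step 1: Check solvability.
gcd(5, 5) = 5
Since 5 divides 30, solutions exist.

Step 2: Apply extended Euclidean algorithm to find gcd.
We find integers such that 5*x0 + 5*y0 = 5

Step 3: Scale the particular solution.
Multiply by 30/5 = 6:
i = 0, j = 6

Step 4: Verify.
5*(0) + 5*(6) = 30 = 30 ✓

i = 0, j = 6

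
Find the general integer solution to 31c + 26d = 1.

Step 1: Compute gcd(31, 26) = 1.
Since 1 divides 1, solutions exist.

Step 2: Find a particular solution using extended Euclidean algorithm.
We get c₀ = -5, d₀ = 6.
Check: 31*-5 + 26*6 = 1 = 1 ✓

Step 3: Write the general solution.
c = -5 + (26/1)t = -5 + 26t
d = 6 - (31/1)t = 6 - 31t
for any integer t.

c = -5 + 26t, d = 6 - 31t for integer t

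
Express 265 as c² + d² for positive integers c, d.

We need to find integers c, d > 0 such that c² + d² = 265.
Trying c = 3: d² = 265 - 3² = 265 - 9 = 256
d = 16
Check: 3² + 16² = 9 + 256 = 265 ✓

265 = 3² + 16²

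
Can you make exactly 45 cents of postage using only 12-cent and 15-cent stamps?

We need non-negative x, y with 12x + 15y = 45.
gcd(12, 15) = 3 divides 45, so integer solutions exist.
Search for a non-negative one: x = 0 gives 15y = 45 - 0 = 45, so y = 3.
Check: 12·0 + 15·3 = 45 ✓

Yes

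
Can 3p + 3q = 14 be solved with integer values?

Step 1: Compute gcd(3, 3).
gcd(3, 3) = 3

Step 2: Check divisibility.
Does 3 divide 14? 14 = 3 x 4 + 2, so no.

By the theorem on linear Diophantine equations, 3p + 3q = 14 has integer solutions if and only if gcd(3, 3) divides 14. Since 3 does not divide 14, no solutions exist.

No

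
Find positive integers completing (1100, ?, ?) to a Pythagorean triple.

We need the other leg and hypotenuse such that 1100² + x² = c².
Take x = 141, c = 1109: 1100² + 141² = 1210000 + 19881 = 1229881 = 1109² ✓
Triple: (141, 1100, 1109)

(141, 1100, 1109)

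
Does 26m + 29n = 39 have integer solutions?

Step 1: Compute gcd(26, 29).
gcd(26, 29) = 1

Step 2: Check divisibility.
Does 1 divide 39? 39 = 1 x 39, so yes.

By the theorem on linear Diophantine equations, 26m + 29n = 39 has integer solutions if and only if gcd(26, 29) divides 39. Since 1 | 39, solutions exist.

Yes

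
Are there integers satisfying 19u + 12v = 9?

Step 1: Compute gcd(19, 12).
gcd(19, 12) = 1

Step 2: Check divisibility.
Does 1 divide 9? 9 = 1 x 9, so yes.

By the theorem on linear Diophantine equations, 19u + 12v = 9 has integer solutions if and only if gcd(19, 12) divides 9. Since 1 | 9, solutions exist.

Yes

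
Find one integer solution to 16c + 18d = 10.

Step 1: Check solvability.
gcd(16, 18) = 2
Since 2 divides 10, solutions exist.

Step 2: Apply extended Euclidean algorithm to find gcd.
We find integers such that 16*x0 + 18*y0 = 2

Step 3: Scale the particular solution.
Multiply by 10/2 = 5:
c = -5, d = 5

Step 4: Verify.
16*(-5) + 18*(5) = 10 = 10 ✓

c = -5, d = 5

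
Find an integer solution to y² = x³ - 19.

Try small integer x values and check whether x³ - 19 is a perfect square.
x = 7: x³ - 19 = 7³ - 19 = 343 - 19 = 324
Is 324 a perfect square? 18² = 324 ✓
So (x, y) = (7, 18) is a solution.

x = 7, y = 18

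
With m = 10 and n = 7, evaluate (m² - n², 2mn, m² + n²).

a = m² - n² = 100 - 49 = 51
b = 2mn = 2·10·7 = 140
c = m² + n² = 100 + 49 = 149
Verify: 51² + 140² = 2601 + 19600 = 22201 = 149² ✓

(51, 140, 149)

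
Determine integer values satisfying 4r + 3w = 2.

Step 1: Check solvability.
gcd(4, 3) = 1
Since 1 divides 2, solutions exist.

Step 2: Apply extended Euclidean algorithm to find gcd.
We find integers such that 4*x0 + 3*y0 = 1

Step 3: Scale the particular solution.
Multiply by 2/1 = 2:
r = 2, w = -2

Step 4: Verify.
4*(2) + 3*(-2) = 2 = 2 ✓

r = 2, w = -2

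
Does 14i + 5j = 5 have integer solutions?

Step 1: Compute gcd(14, 5).
gcd(14, 5) = 1

Step 2: Check divisibility.
Does 1 divide 5? 5 = 1 x 5, so yes.

By the theorem on linear Diophantine equations, 14i + 5j = 5 has integer solutions if and only if gcd(14, 5) divides 5. Since 1 | 5, solutions exist.

Yes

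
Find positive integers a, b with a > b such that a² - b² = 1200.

Factor: a² - b² = (a+b)(a-b) = 1200.
We need two factors of 1200 with the same parity.
Use a+b = 600 and a-b = 2 (product 600·2 = 1200).
Adding: 2a = 602, so a = 301.
Subtracting: 2b = 598, so b = 299.
Check: 301² - 299² = 90601 - 89401 = 1200 ✓

a = 301, b = 299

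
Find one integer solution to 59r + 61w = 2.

Step 1: Check solvability.
gcd(59, 61) = 1
Since 1 divides 2, solutions exist.

Step 2: Apply extended Euclidean algorithm to find gcd.
We find integers such that 59*x0 + 61*y0 = 1

Step 3: Scale the particular solution.
Multiply by 2/1 = 2:
r = 60, w = -58

Step 4: Verify.
59*(60) + 61*(-58) = 2 = 2 ✓

r = 60, w = -58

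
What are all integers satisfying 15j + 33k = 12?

Step 1: Compute gcd(15, 33) = 3.
Since 3 divides 12, solutions exist.

Step 2: Find a particular solution using extended Euclidean algorithm.
We get j₀ = -8, k₀ = 4.
Check: 15*-8 + 33*4 = 12 = 12 ✓

Step 3: Write the general solution.
j = -8 + (33/3)t = -8 + 11t
k = 4 - (15/3)t = 4 - 5t
for any integer t.

j = -8 + 11t, k = 4 - 5t for integer t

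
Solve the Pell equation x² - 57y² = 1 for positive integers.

We seek the smallest positive integers (x, y) with x² - 57y² = 1, i.e., x² = 57y² + 1.
Try successive y values:
y = 1: x² = 57·1² + 1 = 58, not a perfect square
y = 2: x² = 57·2² + 1 = 229, not a perfect square
y = 3: x² = 57·3² + 1 = 514, not a perfect square
... continuing the search (or via continued fractions) ...
y = 20: x² = 57·20² + 1 = 22801, x = 151 ✓

Verify: 151² - 57·20² = 22801 - 22800 = 1 ✓

x = 151, y = 20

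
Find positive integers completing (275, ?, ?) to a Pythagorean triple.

We need the other leg and hypotenuse such that 275² + x² = c².
Take x = 252, c = 373: 275² + 252² = 75625 + 63504 = 139129 = 373² ✓
Triple: (275, 252, 373)

(275, 252, 373)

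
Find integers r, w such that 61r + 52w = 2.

Step 1: Check solvability.
gcd(61, 52) = 1
Since 1 divides 2, solutions exist.

Step 2: Apply extended Euclidean algorithm to find gcd.
We find integers such that 61*x0 + 52*y0 = 1

Step 3: Scale the particular solution.
Multiply by 2/1 = 2:
r = -46, w = 54

Step 4: Verify.
61*(-46) + 52*(54) = 2 = 2 ✓

r = -46, w = 54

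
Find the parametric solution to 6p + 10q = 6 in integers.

Step 1: Compute gcd(6, 10) = 2.
Since 2 divides 6, solutions exist.

Step 2: Find a particular solution using extended Euclidean algorithm.
We get p₀ = 6, q₀ = -3.
Check: 6*6 + 10*-3 = 6 = 6 ✓

Step 3: Write the general solution.
p = 6 + (10/2)t = 6 + 5t
q = -3 - (6/2)t = -3 - 3t
for any integer t.

p = 6 + 5t, q = -3 - 3t for integer t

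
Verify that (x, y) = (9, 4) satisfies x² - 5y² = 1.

Compute x² = 9² = 81
Compute 5y² = 5·4² = 5·16 = 80
x² - 5y² = 81 - 80 = 1
Since this equals 1, (9, 4) is a solution.

Yes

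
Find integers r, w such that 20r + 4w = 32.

Step 1: Check solvability.
gcd(20, 4) = 4
Since 4 divides 32, solutions exist.

Step 2: Apply extended Euclidean algorithm to find gcd.
We find integers such that 20*x0 + 4*y0 = 4

Step 3: Scale the particular solution.
Multiply by 32/4 = 8:
r = 0, w = 8

Step 4: Verify.
20*(0) + 4*(8) = 32 = 32 ✓

r = 0, w = 8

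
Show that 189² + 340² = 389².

Compute a² + b²:
189² + 340² = 35721 + 115600 = 151321
Compute c²:
389² = 151321
Since 151321 = 151321, it is a Pythagorean triple.

Yes, it is a Pythagorean triple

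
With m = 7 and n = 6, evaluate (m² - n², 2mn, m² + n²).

a = m² - n² = 49 - 36 = 13
b = 2mn = 2·7·6 = 84
c = m² + n² = 49 + 36 = 85
Verify: 13² + 84² = 169 + 7056 = 7225 = 85² ✓

(13, 84, 85)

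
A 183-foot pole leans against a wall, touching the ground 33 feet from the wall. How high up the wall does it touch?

The ladder, wall, and ground form a right triangle with hypotenuse 183 and one leg 33.
By the Pythagorean theorem: h² = 183² - 33² = 33489 - 1089 = 32400
h = √32400 = 180 feet

180 feet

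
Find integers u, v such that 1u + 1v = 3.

Step 1: Check solvability.
gcd(1, 1) = 1
Since 1 divides 3, solutions exist.

Step 2: Apply extended Euclidean algorithm to find gcd.
We find integers such that 1*x0 + 1*y0 = 1

Step 3: Scale the particular solution.
Multiply by 3/1 = 3:
u = 0, v = 3

Step 4: Verify.
1*(0) + 1*(3) = 3 = 3 ✓

u = 0, v = 3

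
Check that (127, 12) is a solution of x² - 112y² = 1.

Compute x² = 127² = 16129
Compute 112y² = 112·12² = 112·144 = 16128
x² - 112y² = 16129 - 16128 = 1
Since this equals 1, (127, 12) is a solution.

Yes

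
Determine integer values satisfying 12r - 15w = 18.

Step 1: Check solvability.
gcd(12, 15) = 3
Since 3 divides 18, solutions exist.

Step 2: Apply extended Euclidean algorithm to find gcd.
We find integers such that 12*x0 + 15*y0 = 3

Step 3: Scale the particular solution.
Multiply by 18/3 = 6:
r = -6, w = -6

Step 4: Verify.
12*(-6) - 15*(-6) = 18 = 18 ✓

r = -6, w = -6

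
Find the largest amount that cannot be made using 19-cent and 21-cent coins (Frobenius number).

For two coprime denominations a and b, the Frobenius number (largest value not representable as a non-negative combination) is ab - a - b.
Here gcd(19, 21) = 1, so they are coprime.
F(19, 21) = 19·21 - 19 - 21 = 399 - 40 = 359

359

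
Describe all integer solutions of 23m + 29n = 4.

Step 1: Compute gcd(23, 29) = 1.
Since 1 divides 4, solutions exist.

Step 2: Find a particular solution using extended Euclidean algorithm.
We get m₀ = -20, n₀ = 16.
Check: 23*-20 + 29*16 = 4 = 4 ✓

Step 3: Write the general solution.
m = -20 + (29/1)t = -20 + 29t
n = 16 - (23/1)t = 16 - 23t
for any integer t.

m = -20 + 29t, n = 16 - 23t for integer t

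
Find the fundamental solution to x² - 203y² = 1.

We seek the smallest positive integers (x, y) with x² - 203y² = 1, i.e., x² = 203y² + 1.
Try successive y values:
y = 1: x² = 203·1² + 1 = 204, not a perfect square
y = 2: x² = 203·2² + 1 = 813, not a perfect square
y = 3: x² = 203·3² + 1 = 1828, not a perfect square
... continuing the search (or via continued fractions) ...
y = 4: x² = 203·4² + 1 = 3249, x = 57 ✓

Verify: 57² - 203·4² = 3249 - 3248 = 1 ✓

x = 57, y = 4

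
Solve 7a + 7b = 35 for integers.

Step 1: Check solvability.
gcd(7, 7) = 7
Since 7 divides 35, solutions exist.

Step 2: Apply extended Euclidean algorithm to find gcd.
We find integers such that 7*x0 + 7*y0 = 7

Step 3: Scale the particular solution.
Multiply by 35/7 = 5:
a = 0, b = 5

Step 4: Verify.
7*(0) + 7*(5) = 35 = 35 ✓

a = 0, b = 5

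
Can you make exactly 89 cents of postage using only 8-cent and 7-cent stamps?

We need non-negative x, y with 8x + 7y = 89.
gcd(8, 7) = 1 divides 89, so integer solutions exist.
Search for a non-negative one: x = 5 gives 7y = 89 - 40 = 49, so y = 7.
Check: 8·5 + 7·7 = 89 ✓

Yes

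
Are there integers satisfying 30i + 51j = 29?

Step 1: Compute gcd(30, 51).
gcd(30, 51) = 3

Step 2: Check divisibility.
Does 3 divide 29? 29 = 3 x 9 + 2, so no.

By the theorem on linear Diophantine equations, 30i + 51j = 29 has integer solutions if and only if gcd(30, 51) divides 29. Since 3 does not divide 29, no solutions exist.

No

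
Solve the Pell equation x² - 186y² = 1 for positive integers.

We seek the smallest positive integers (x, y) with x² - 186y² = 1, i.e., x² = 186y² + 1.
Try successive y values:
y = 1: x² = 186·1² + 1 = 187, not a perfect square
y = 2: x² = 186·2² + 1 = 745, not a perfect square
y = 3: x² = 186·3² + 1 = 1675, not a perfect square
... continuing the search (or via continued fractions) ...
y = 550: x² = 186·550² + 1 = 56265001, x = 7501 ✓

Verify: 7501² - 186·550² = 56265001 - 56265000 = 1 ✓

x = 7501, y = 550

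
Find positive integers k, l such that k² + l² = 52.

Search for k with 52 - k² a perfect square.
k = 4: 52 - 4² = 52 - 16 = 36 = 6² ✓
So k = 4, l = 6.

k = 4, l = 6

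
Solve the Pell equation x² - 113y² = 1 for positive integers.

We seek the smallest positive integers (x, y) with x² - 113y² = 1, i.e., x² = 113y² + 1.
Try successive y values:
y = 1: x² = 113·1² + 1 = 114, not a perfect square
y = 2: x² = 113·2² + 1 = 453, not a perfect square
y = 3: x² = 113·3² + 1 = 1018, not a perfect square
... continuing the search (or via continued fractions) ...
y = 113296: x² = 113·113296² + 1 = 1450466148609, x = 1204353 ✓

Verify: 1204353² - 113·113296² = 1450466148609 - 1450466148608 = 1 ✓

x = 1204353, y = 113296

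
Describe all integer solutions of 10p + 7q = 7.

Step 1: Compute gcd(10, 7) = 1.
Since 1 divides 7, solutions exist.

Step 2: Find a particular solution using extended Euclidean algorithm.
We get p₀ = -14, q₀ = 21.
Check: 10*-14 + 7*21 = 7 = 7 ✓

Step 3: Write the general solution.
p = -14 + (7/1)t = -14 + 7t
q = 21 - (10/1)t = 21 - 10t
for any integer t.

p = -14 + 7t, q = 21 - 10t for integer t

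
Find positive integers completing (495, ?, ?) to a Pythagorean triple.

We need the other leg and hypotenuse such that 495² + x² = c².
Take x = 952, c = 1073: 495² + 952² = 245025 + 906304 = 1151329 = 1073² ✓
Triple: (495, 952, 1073)

(495, 952, 1073)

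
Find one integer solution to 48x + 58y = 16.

Step 1: Check solvability.
gcd(48, 58) = 2
Since 2 divides 16, solutions exist.

Step 2: Apply extended Euclidean algorithm to find gcd.
We find integers such that 48*x0 + 58*y0 = 2

Step 3: Scale the particular solution.
Multiply by 16/2 = 8:
x = -48, y = 40

Step 4: Verify.
48*(-48) + 58*(40) = 16 = 16 ✓

x = -48, y = 40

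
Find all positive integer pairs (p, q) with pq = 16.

The positive divisors of 16 are: 1, 2, 4, 8, 16.
Each divisor d gives the pair (d, 16/d):
(1, 16), (2, 8), (4, 4), (8, 2), (16, 1)

(1, 16), (2, 8), (4, 4), (8, 2), (16, 1)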